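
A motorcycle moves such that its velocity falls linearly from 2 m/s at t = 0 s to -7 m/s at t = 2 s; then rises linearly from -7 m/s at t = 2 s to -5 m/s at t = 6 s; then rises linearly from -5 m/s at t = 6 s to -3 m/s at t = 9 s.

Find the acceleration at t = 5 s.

0.5 m/s²

Acceleration is the slope of the v-t graph on 2–6 s: (-5 − -7)/(6 − 2) = 0.5 m/s².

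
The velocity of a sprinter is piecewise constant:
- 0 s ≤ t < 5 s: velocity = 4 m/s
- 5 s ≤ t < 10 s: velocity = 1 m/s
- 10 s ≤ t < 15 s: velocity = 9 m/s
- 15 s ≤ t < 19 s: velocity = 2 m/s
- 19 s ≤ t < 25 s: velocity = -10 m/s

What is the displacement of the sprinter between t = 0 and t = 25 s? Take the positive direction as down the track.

Net displacement equals the area under the velocity-time graph (areas below the axis count negative).
0–5 s: 4 × 5 = 20 m
5–10 s: 1 × 5 = 5 m
10–15 s: 9 × 5 = 45 m
15–19 s: 2 × 4 = 8 m
19–25 s: -10 × 6 = -60 m
Net displacement = 18 m

18 m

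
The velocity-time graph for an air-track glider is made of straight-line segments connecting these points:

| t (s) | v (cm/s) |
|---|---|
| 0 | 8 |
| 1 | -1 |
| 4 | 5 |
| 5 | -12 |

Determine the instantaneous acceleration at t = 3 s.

Acceleration is the slope of the v-t graph on 1–4 s: (5 − -1)/(4 − 1) = 2 cm/s².

2 cm/s²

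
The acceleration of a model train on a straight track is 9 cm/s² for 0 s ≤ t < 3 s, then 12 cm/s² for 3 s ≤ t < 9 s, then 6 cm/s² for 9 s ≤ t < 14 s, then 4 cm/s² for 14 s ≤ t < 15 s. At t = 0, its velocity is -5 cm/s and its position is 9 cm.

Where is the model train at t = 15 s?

On each constant-a segment, Δv = aΔt and Δx = v₀Δt + ½aΔt²; chain segment to segment.
0–3 s: v starts -5 cm/s; Δx = -5·3 + ½·9·3² = 25.5 cm; v ends 22 cm/s.
3–9 s: v starts 22 cm/s; Δx = 22·6 + ½·12·6² = 348 cm; v ends 94 cm/s.
9–14 s: v starts 94 cm/s; Δx = 94·5 + ½·6·5² = 545 cm; v ends 124 cm/s.
14–15 s: v starts 124 cm/s; Δx = 124·1 + ½·4·1² = 126 cm; v ends 128 cm/s.
x(15) = 9 + Σ Δx = 1053.5 cm.

1053.5 cm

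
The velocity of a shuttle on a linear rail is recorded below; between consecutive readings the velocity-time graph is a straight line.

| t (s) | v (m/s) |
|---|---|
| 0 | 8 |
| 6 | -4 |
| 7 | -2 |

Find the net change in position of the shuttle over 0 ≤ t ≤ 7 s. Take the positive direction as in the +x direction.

9 m

Net displacement equals the area under the velocity-time graph (areas below the axis count negative).
0–6 s: ½(8 + -4)(6) = 12 m
6–7 s: ½(-4 + -2)(1) = -3 m
Net displacement = 9 m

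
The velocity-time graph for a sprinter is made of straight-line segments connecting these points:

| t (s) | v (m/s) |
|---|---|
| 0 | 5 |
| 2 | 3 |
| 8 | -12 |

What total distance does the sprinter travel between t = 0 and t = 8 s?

38.6 m

Distance (not displacement) is the total path length: add the absolute areas under v-t.
0–2 s: |½(5 + 3)(2)| = 8 m
2–8 s: v = 0 at t = 3.2 s; triangle areas 1.8 + 28.8 = 30.6 m
Total distance = 38.6 m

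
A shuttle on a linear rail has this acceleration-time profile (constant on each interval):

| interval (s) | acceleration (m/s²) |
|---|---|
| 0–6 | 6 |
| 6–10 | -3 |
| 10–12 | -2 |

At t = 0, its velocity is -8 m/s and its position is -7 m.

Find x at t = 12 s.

On each constant-a segment, Δv = aΔt and Δx = v₀Δt + ½aΔt²; chain segment to segment.
0–6 s: v starts -8 m/s; Δx = -8·6 + ½·6·6² = 60 m; v ends 28 m/s.
6–10 s: v starts 28 m/s; Δx = 28·4 + ½·-3·4² = 88 m; v ends 16 m/s.
10–12 s: v starts 16 m/s; Δx = 16·2 + ½·-2·2² = 28 m; v ends 12 m/s.
x(12) = -7 + Σ Δx = 169 m.

169 m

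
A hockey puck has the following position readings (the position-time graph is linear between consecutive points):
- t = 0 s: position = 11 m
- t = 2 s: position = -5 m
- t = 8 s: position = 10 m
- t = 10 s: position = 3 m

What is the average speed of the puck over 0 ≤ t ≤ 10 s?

Average speed = (total path length)/(elapsed time); on a piecewise-linear x-t graph the path length is Σ|Δx|.
0–2 s: |Δx| = |-5 − 11| = 16 m
2–8 s: |Δx| = |10 − -5| = 15 m
8–10 s: |Δx| = |3 − 10| = 7 m
Total path = 38 m; average speed = 38/10 = 3.8 m/s.

3.8 m/s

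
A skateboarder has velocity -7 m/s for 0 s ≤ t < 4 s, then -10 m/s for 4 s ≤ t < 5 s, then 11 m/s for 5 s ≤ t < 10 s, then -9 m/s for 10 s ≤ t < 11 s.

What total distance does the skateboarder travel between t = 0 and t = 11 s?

102 m

Distance (not displacement) is the total path length: add the absolute areas under v-t.
0–4 s: |-7| × 4 = 28 m
4–5 s: |-10| × 1 = 10 m
5–10 s: |11| × 5 = 55 m
10–11 s: |-9| × 1 = 9 m
Total distance = 102 m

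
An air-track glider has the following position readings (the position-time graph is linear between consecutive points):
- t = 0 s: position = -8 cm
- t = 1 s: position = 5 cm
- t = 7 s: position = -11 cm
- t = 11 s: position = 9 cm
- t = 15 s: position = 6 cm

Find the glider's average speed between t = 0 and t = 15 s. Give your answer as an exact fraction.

52/15 cm/s

Average speed = (total path length)/(elapsed time); on a piecewise-linear x-t graph the path length is Σ|Δx|.
0–1 s: |Δx| = |5 − -8| = 13 cm
1–7 s: |Δx| = |-11 − 5| = 16 cm
7–11 s: |Δx| = |9 − -11| = 20 cm
11–15 s: |Δx| = |6 − 9| = 3 cm
Total path = 52 cm; average speed = 52/15 = 52/15 cm/s.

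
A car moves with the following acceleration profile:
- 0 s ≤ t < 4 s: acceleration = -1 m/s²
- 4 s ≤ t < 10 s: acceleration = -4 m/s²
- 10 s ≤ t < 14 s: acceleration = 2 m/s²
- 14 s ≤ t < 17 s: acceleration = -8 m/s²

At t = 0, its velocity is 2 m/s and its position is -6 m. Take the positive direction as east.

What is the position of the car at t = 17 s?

On each constant-a segment, Δv = aΔt and Δx = v₀Δt + ½aΔt²; chain segment to segment.
0–4 s: v starts 2 m/s; Δx = 2·4 + ½·-1·4² = 0 m; v ends -2 m/s.
4–10 s: v starts -2 m/s; Δx = -2·6 + ½·-4·6² = -84 m; v ends -26 m/s.
10–14 s: v starts -26 m/s; Δx = -26·4 + ½·2·4² = -88 m; v ends -18 m/s.
14–17 s: v starts -18 m/s; Δx = -18·3 + ½·-8·3² = -90 m; v ends -42 m/s.
x(17) = -6 + Σ Δx = -268 m.

-268 m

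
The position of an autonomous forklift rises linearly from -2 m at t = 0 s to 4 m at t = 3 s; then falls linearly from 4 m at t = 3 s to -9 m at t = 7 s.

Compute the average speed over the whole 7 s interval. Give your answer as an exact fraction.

19/7 m/s

Average speed = (total path length)/(elapsed time); on a piecewise-linear x-t graph the path length is Σ|Δx|.
0–3 s: |Δx| = |4 − -2| = 6 m
3–7 s: |Δx| = |-9 − 4| = 13 m
Total path = 19 m; average speed = 19/7 = 19/7 m/s.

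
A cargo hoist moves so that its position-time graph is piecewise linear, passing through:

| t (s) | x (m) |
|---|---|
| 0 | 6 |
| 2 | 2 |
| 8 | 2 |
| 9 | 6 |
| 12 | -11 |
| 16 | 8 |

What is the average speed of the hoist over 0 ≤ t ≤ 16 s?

Average speed = (total path length)/(elapsed time); on a piecewise-linear x-t graph the path length is Σ|Δx|.
0–2 s: |Δx| = |2 − 6| = 4 m
2–8 s: |Δx| = |2 − 2| = 0 m
8–9 s: |Δx| = |6 − 2| = 4 m
9–12 s: |Δx| = |-11 − 6| = 17 m
12–16 s: |Δx| = |8 − -11| = 19 m
Total path = 44 m; average speed = 44/16 = 2.75 m/s.

2.75 m/s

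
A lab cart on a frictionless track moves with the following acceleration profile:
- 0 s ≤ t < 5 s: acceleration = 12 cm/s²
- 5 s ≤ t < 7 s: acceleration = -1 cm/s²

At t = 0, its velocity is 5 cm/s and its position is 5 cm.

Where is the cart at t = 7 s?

On each constant-a segment, Δv = aΔt and Δx = v₀Δt + ½aΔt²; chain segment to segment.
0–5 s: v starts 5 cm/s; Δx = 5·5 + ½·12·5² = 175 cm; v ends 65 cm/s.
5–7 s: v starts 65 cm/s; Δx = 65·2 + ½·-1·2² = 128 cm; v ends 63 cm/s.
x(7) = 5 + Σ Δx = 308 cm.

308 cm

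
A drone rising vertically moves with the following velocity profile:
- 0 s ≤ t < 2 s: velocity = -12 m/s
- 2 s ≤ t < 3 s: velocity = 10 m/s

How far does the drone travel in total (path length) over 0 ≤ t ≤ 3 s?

Total distance travelled is ∫|v| dt — sum the magnitudes of each area piece.
0–2 s: |-12| × 2 = 24 m
2–3 s: |10| × 1 = 10 m
Total distance = 34 m

34 m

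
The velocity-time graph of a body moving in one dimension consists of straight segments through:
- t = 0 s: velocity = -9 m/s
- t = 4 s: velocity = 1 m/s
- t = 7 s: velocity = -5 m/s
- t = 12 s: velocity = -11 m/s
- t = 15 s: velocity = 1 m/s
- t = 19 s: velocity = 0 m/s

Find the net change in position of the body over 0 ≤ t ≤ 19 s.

Displacement is the signed area under the v-t curve.
0–4 s: ½(-9 + 1)(4) = -16 m
4–7 s: ½(1 + -5)(3) = -6 m
7–12 s: ½(-5 + -11)(5) = -40 m
12–15 s: ½(-11 + 1)(3) = -15 m
15–19 s: ½(1 + 0)(4) = 2 m
Net displacement = -75 m

-75 m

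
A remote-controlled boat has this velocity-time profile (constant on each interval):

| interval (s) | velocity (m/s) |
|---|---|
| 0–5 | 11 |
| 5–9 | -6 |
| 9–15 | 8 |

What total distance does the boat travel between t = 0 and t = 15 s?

Total distance travelled is ∫|v| dt — sum the magnitudes of each area piece.
0–5 s: |11| × 5 = 55 m
5–9 s: |-6| × 4 = 24 m
9–15 s: |8| × 6 = 48 m
Total distance = 127 m

127 m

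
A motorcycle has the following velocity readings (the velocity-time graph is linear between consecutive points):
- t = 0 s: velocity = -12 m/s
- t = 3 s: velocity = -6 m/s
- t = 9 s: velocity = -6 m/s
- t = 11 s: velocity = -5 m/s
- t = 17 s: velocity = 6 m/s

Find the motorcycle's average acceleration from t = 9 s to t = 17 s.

1.5 m/s²

Average acceleration = Δv/Δt = (6 − -6)/(17 − 9) = 1.5 m/s².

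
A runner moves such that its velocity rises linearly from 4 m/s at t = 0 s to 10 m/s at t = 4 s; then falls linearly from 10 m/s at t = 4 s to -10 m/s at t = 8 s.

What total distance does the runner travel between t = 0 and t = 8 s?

Total distance travelled is ∫|v| dt — sum the magnitudes of each area piece.
0–4 s: |½(4 + 10)(4)| = 28 m
4–8 s: v = 0 at t = 6 s; triangle areas 10 + 10 = 20 m
Total distance = 48 m

48 m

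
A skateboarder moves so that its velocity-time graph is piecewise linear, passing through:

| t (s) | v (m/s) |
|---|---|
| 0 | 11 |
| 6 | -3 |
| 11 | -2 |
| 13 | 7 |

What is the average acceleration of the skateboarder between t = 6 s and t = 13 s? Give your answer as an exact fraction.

Average acceleration = Δv/Δt = (7 − -3)/(13 − 6) = 10/7 m/s².

10/7 m/s²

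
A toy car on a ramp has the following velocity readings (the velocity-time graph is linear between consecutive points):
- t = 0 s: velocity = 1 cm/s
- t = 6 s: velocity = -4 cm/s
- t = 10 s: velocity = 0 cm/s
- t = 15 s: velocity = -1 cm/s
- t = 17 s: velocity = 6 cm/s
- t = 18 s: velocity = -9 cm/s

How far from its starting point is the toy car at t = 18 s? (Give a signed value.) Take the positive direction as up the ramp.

-16 cm

Net displacement equals the area under the velocity-time graph (areas below the axis count negative).
0–6 s: ½(1 + -4)(6) = -9 cm
6–10 s: ½(-4 + 0)(4) = -8 cm
10–15 s: ½(0 + -1)(5) = -2.5 cm
15–17 s: ½(-1 + 6)(2) = 5 cm
17–18 s: ½(6 + -9)(1) = -1.5 cm
Net displacement = -16 cm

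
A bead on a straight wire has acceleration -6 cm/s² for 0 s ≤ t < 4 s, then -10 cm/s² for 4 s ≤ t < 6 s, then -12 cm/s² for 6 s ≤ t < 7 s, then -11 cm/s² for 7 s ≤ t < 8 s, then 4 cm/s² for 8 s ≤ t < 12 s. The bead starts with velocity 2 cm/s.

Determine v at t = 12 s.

-49 cm/s

Δv equals the area under the a-t graph; then v = v₀ + Δv.
0–4 s: -6 × 4 = -24 cm/s
4–6 s: -10 × 2 = -20 cm/s
6–7 s: -12 × 1 = -12 cm/s
7–8 s: -11 × 1 = -11 cm/s
8–12 s: 4 × 4 = 16 cm/s
Δv = -51 cm/s, so v(12) = 2 + (-51) = -49 cm/s.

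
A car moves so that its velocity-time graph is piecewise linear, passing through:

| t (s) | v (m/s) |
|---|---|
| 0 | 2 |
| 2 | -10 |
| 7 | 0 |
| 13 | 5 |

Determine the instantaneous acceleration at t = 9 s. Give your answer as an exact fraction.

Acceleration is the slope of the v-t graph on 7–13 s: (5 − 0)/(13 − 7) = 5/6 m/s².

5/6 m/s²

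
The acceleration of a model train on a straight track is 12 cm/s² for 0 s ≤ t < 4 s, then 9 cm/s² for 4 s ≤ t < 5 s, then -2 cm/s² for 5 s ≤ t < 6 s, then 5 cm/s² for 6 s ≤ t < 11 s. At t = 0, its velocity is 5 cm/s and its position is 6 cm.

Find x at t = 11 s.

On each constant-a segment, Δv = aΔt and Δx = v₀Δt + ½aΔt²; chain segment to segment.
0–4 s: v starts 5 cm/s; Δx = 5·4 + ½·12·4² = 116 cm; v ends 53 cm/s.
4–5 s: v starts 53 cm/s; Δx = 53·1 + ½·9·1² = 57.5 cm; v ends 62 cm/s.
5–6 s: v starts 62 cm/s; Δx = 62·1 + ½·-2·1² = 61 cm; v ends 60 cm/s.
6–11 s: v starts 60 cm/s; Δx = 60·5 + ½·5·5² = 362.5 cm; v ends 85 cm/s.
x(11) = 6 + Σ Δx = 603 cm.

603 cm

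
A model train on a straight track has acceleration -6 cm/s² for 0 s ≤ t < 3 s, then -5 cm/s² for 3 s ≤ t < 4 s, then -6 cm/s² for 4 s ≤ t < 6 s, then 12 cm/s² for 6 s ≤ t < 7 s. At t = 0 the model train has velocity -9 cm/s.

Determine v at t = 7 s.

-32 cm/s

Δv equals the area under the a-t graph; then v = v₀ + Δv.
0–3 s: -6 × 3 = -18 cm/s
3–4 s: -5 × 1 = -5 cm/s
4–6 s: -6 × 2 = -12 cm/s
6–7 s: 12 × 1 = 12 cm/s
Δv = -23 cm/s, so v(7) = -9 + (-23) = -32 cm/s.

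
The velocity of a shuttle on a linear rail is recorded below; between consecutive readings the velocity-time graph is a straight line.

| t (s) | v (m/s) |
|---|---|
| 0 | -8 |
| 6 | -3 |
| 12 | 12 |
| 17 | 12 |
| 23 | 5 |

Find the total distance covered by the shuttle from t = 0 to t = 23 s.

174.6 m

Distance (not displacement) is the total path length: add the absolute areas under v-t.
0–6 s: |½(-8 + -3)(6)| = 33 m
6–12 s: v = 0 at t = 7.2 s; triangle areas 1.8 + 28.8 = 30.6 m
12–17 s: |12| × 5 = 60 m
17–23 s: |½(12 + 5)(6)| = 51 m
Total distance = 174.6 m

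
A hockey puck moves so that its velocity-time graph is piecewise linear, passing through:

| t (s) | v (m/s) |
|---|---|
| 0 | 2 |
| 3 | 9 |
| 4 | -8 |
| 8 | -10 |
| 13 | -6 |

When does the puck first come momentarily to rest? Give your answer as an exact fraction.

v changes sign on 3–4 s (from 9 to -8); the graph is linear there, so v = 0 at t = 3 + (-9)·(4 − 3)/(-8 − 9) = 60/17 s.

t = 60/17 s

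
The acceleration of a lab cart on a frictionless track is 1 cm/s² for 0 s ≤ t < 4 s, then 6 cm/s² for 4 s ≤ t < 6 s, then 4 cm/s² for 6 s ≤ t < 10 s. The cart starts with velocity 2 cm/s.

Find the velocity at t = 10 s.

34 cm/s

Δv equals the area under the a-t graph; then v = v₀ + Δv.
0–4 s: 1 × 4 = 4 cm/s
4–6 s: 6 × 2 = 12 cm/s
6–10 s: 4 × 4 = 16 cm/s
Δv = 32 cm/s, so v(10) = 2 + (32) = 34 cm/s.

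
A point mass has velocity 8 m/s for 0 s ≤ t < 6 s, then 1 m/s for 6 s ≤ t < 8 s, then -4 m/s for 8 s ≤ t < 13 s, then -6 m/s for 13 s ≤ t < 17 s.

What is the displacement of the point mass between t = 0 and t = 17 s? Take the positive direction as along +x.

6 m

Net displacement equals the area under the velocity-time graph (areas below the axis count negative).
0–6 s: 8 × 6 = 48 m
6–8 s: 1 × 2 = 2 m
8–13 s: -4 × 5 = -20 m
13–17 s: -6 × 4 = -24 m
Net displacement = 6 m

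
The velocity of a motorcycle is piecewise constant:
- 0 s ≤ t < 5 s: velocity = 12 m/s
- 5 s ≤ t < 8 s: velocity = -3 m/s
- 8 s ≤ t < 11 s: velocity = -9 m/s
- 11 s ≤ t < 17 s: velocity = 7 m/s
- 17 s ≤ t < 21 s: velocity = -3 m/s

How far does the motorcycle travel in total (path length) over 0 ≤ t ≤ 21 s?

150 m

Distance (not displacement) is the total path length: add the absolute areas under v-t.
0–5 s: |12| × 5 = 60 m
5–8 s: |-3| × 3 = 9 m
8–11 s: |-9| × 3 = 27 m
11–17 s: |7| × 6 = 42 m
17–21 s: |-3| × 4 = 12 m
Total distance = 150 m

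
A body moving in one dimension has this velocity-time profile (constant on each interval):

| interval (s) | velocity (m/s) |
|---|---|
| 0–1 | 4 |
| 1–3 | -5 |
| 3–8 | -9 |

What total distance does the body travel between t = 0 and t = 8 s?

59 m

Distance (not displacement) is the total path length: add the absolute areas under v-t.
0–1 s: |4| × 1 = 4 m
1–3 s: |-5| × 2 = 10 m
3–8 s: |-9| × 5 = 45 m
Total distance = 59 m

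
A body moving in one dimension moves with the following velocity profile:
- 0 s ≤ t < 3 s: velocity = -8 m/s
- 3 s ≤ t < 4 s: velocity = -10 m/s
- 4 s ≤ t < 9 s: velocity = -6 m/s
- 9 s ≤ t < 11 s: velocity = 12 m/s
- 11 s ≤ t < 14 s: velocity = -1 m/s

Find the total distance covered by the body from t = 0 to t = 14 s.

91 m

Distance (not displacement) is the total path length: add the absolute areas under v-t.
0–3 s: |-8| × 3 = 24 m
3–4 s: |-10| × 1 = 10 m
4–9 s: |-6| × 5 = 30 m
9–11 s: |12| × 2 = 24 m
11–14 s: |-1| × 3 = 3 m
Total distance = 91 m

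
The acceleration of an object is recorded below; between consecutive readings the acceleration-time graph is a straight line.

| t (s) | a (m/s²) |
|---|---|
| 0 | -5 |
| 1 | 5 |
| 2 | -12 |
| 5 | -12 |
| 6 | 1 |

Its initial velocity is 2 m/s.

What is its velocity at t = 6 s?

-43 m/s

Δv equals the area under the a-t graph; then v = v₀ + Δv.
0–1 s: ½(-5 + 5)(1) = 0 m/s
1–2 s: ½(5 + -12)(1) = -3.5 m/s
2–5 s: -12 × 3 = -36 m/s
5–6 s: ½(-12 + 1)(1) = -5.5 m/s
Δv = -45 m/s, so v(6) = 2 + (-45) = -43 m/s.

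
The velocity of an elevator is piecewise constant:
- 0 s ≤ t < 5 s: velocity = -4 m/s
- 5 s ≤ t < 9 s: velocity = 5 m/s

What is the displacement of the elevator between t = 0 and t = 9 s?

Displacement is the signed area under the v-t curve.
0–5 s: -4 × 5 = -20 m
5–9 s: 5 × 4 = 20 m
Net displacement = 0 m

0 m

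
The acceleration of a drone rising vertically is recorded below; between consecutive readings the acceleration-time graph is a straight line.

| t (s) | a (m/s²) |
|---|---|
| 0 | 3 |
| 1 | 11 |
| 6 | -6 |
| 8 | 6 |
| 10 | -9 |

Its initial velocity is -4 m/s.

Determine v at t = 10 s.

12.5 m/s

Δv equals the area under the a-t graph; then v = v₀ + Δv.
0–1 s: ½(3 + 11)(1) = 7 m/s
1–6 s: ½(11 + -6)(5) = 12.5 m/s
6–8 s: ½(-6 + 6)(2) = 0 m/s
8–10 s: ½(6 + -9)(2) = -3 m/s
Δv = 16.5 m/s, so v(10) = -4 + (16.5) = 12.5 m/s.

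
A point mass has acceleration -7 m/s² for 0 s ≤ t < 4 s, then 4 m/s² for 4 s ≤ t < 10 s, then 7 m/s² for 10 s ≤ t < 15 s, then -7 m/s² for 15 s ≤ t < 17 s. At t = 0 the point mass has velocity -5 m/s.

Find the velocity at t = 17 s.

12 m/s

Δv equals the area under the a-t graph; then v = v₀ + Δv.
0–4 s: -7 × 4 = -28 m/s
4–10 s: 4 × 6 = 24 m/s
10–15 s: 7 × 5 = 35 m/s
15–17 s: -7 × 2 = -14 m/s
Δv = 17 m/s, so v(17) = -5 + (17) = 12 m/s.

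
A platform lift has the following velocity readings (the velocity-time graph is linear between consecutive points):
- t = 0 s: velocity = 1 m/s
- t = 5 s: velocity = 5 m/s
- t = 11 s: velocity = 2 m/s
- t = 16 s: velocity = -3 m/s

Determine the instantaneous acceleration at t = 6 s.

-0.5 m/s²

Acceleration is the slope of the v-t graph on 5–11 s: (2 − 5)/(11 − 5) = -0.5 m/s².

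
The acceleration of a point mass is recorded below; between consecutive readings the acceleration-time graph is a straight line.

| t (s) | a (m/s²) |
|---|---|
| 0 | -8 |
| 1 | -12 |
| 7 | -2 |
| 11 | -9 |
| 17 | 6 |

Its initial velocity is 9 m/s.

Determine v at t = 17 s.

-74 m/s

Δv equals the area under the a-t graph; then v = v₀ + Δv.
0–1 s: ½(-8 + -12)(1) = -10 m/s
1–7 s: ½(-12 + -2)(6) = -42 m/s
7–11 s: ½(-2 + -9)(4) = -22 m/s
11–17 s: ½(-9 + 6)(6) = -9 m/s
Δv = -83 m/s, so v(17) = 9 + (-83) = -74 m/s.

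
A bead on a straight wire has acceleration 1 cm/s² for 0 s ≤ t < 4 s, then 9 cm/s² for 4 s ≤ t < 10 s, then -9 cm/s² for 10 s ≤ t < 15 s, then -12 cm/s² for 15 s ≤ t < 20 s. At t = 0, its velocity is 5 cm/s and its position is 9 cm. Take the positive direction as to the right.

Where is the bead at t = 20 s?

On each constant-a segment, Δv = aΔt and Δx = v₀Δt + ½aΔt²; chain segment to segment.
0–4 s: v starts 5 cm/s; Δx = 5·4 + ½·1·4² = 28 cm; v ends 9 cm/s.
4–10 s: v starts 9 cm/s; Δx = 9·6 + ½·9·6² = 216 cm; v ends 63 cm/s.
10–15 s: v starts 63 cm/s; Δx = 63·5 + ½·-9·5² = 202.5 cm; v ends 18 cm/s.
15–20 s: v starts 18 cm/s; Δx = 18·5 + ½·-12·5² = -60 cm; v ends -42 cm/s.
x(20) = 9 + Σ Δx = 395.5 cm.

395.5 cm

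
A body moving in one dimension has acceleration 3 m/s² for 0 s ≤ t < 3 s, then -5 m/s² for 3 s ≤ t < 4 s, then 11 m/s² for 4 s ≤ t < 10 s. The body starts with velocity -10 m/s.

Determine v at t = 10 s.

Δv equals the area under the a-t graph; then v = v₀ + Δv.
0–3 s: 3 × 3 = 9 m/s
3–4 s: -5 × 1 = -5 m/s
4–10 s: 11 × 6 = 66 m/s
Δv = 70 m/s, so v(10) = -10 + (70) = 60 m/s.

60 m/s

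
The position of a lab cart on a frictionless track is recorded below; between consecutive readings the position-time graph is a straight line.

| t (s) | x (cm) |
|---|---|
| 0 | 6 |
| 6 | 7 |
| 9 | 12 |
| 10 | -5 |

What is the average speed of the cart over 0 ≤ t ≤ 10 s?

Average speed = (total path length)/(elapsed time); on a piecewise-linear x-t graph the path length is Σ|Δx|.
0–6 s: |Δx| = |7 − 6| = 1 cm
6–9 s: |Δx| = |12 − 7| = 5 cm
9–10 s: |Δx| = |-5 − 12| = 17 cm
Total path = 23 cm; average speed = 23/10 = 2.3 cm/s.

2.3 cm/s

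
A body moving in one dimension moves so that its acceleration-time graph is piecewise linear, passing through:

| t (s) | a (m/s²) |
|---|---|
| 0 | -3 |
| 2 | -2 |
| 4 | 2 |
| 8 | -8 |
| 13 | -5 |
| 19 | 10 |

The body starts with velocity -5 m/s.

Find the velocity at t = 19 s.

-39.5 m/s

Δv equals the area under the a-t graph; then v = v₀ + Δv.
0–2 s: ½(-3 + -2)(2) = -5 m/s
2–4 s: ½(-2 + 2)(2) = 0 m/s
4–8 s: ½(2 + -8)(4) = -12 m/s
8–13 s: ½(-8 + -5)(5) = -32.5 m/s
13–19 s: ½(-5 + 10)(6) = 15 m/s
Δv = -34.5 m/s, so v(19) = -5 + (-34.5) = -39.5 m/s.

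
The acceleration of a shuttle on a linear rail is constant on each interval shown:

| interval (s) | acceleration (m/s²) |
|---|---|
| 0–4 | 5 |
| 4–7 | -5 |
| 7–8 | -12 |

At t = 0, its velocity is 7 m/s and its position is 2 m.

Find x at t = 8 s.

134.5 m

On each constant-a segment, Δv = aΔt and Δx = v₀Δt + ½aΔt²; chain segment to segment.
0–4 s: v starts 7 m/s; Δx = 7·4 + ½·5·4² = 68 m; v ends 27 m/s.
4–7 s: v starts 27 m/s; Δx = 27·3 + ½·-5·3² = 58.5 m; v ends 12 m/s.
7–8 s: v starts 12 m/s; Δx = 12·1 + ½·-12·1² = 6 m; v ends 0 m/s.
x(8) = 2 + Σ Δx = 134.5 m.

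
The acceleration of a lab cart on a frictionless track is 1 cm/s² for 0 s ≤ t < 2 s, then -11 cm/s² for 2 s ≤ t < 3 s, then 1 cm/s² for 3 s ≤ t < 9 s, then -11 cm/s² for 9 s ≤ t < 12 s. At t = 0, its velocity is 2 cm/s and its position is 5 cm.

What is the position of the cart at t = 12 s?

On each constant-a segment, Δv = aΔt and Δx = v₀Δt + ½aΔt²; chain segment to segment.
0–2 s: v starts 2 cm/s; Δx = 2·2 + ½·1·2² = 6 cm; v ends 4 cm/s.
2–3 s: v starts 4 cm/s; Δx = 4·1 + ½·-11·1² = -1.5 cm; v ends -7 cm/s.
3–9 s: v starts -7 cm/s; Δx = -7·6 + ½·1·6² = -24 cm; v ends -1 cm/s.
9–12 s: v starts -1 cm/s; Δx = -1·3 + ½·-11·3² = -52.5 cm; v ends -34 cm/s.
x(12) = 5 + Σ Δx = -67 cm.

-67 cm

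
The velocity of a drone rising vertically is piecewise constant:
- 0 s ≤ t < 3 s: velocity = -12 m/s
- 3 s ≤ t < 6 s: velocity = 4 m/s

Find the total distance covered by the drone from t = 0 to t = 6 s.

48 m

Total distance travelled is ∫|v| dt — sum the magnitudes of each area piece.
0–3 s: |-12| × 3 = 36 m
3–6 s: |4| × 3 = 12 m
Total distance = 48 m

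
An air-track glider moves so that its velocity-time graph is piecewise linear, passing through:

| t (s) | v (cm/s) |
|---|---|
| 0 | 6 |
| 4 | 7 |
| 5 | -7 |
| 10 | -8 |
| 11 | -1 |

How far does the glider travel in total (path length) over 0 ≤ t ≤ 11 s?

71.5 cm

Distance (not displacement) is the total path length: add the absolute areas under v-t.
0–4 s: |½(6 + 7)(4)| = 26 cm
4–5 s: v = 0 at t = 4.5 s; triangle areas 1.75 + 1.75 = 3.5 cm
5–10 s: |½(-7 + -8)(5)| = 37.5 cm
10–11 s: |½(-8 + -1)(1)| = 4.5 cm
Total distance = 71.5 cm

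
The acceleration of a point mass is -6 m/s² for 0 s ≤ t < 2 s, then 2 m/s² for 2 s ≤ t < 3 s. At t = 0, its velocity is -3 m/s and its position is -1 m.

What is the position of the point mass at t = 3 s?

-33 m

On each constant-a segment, Δv = aΔt and Δx = v₀Δt + ½aΔt²; chain segment to segment.
0–2 s: v starts -3 m/s; Δx = -3·2 + ½·-6·2² = -18 m; v ends -15 m/s.
2–3 s: v starts -15 m/s; Δx = -15·1 + ½·2·1² = -14 m; v ends -13 m/s.
x(3) = -1 + Σ Δx = -33 m.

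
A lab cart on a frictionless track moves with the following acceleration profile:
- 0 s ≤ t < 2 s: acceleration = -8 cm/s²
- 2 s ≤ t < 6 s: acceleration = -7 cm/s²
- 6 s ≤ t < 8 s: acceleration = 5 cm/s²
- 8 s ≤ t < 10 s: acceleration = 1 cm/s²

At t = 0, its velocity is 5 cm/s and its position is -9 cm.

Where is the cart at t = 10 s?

-239 cm

On each constant-a segment, Δv = aΔt and Δx = v₀Δt + ½aΔt²; chain segment to segment.
0–2 s: v starts 5 cm/s; Δx = 5·2 + ½·-8·2² = -6 cm; v ends -11 cm/s.
2–6 s: v starts -11 cm/s; Δx = -11·4 + ½·-7·4² = -100 cm; v ends -39 cm/s.
6–8 s: v starts -39 cm/s; Δx = -39·2 + ½·5·2² = -68 cm; v ends -29 cm/s.
8–10 s: v starts -29 cm/s; Δx = -29·2 + ½·1·2² = -56 cm; v ends -27 cm/s.
x(10) = -9 + Σ Δx = -239 cm.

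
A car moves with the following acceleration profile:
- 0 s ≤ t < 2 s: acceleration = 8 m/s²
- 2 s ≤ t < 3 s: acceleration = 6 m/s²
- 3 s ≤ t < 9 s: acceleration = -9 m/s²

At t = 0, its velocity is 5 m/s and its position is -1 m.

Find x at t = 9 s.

49 m

On each constant-a segment, Δv = aΔt and Δx = v₀Δt + ½aΔt²; chain segment to segment.
0–2 s: v starts 5 m/s; Δx = 5·2 + ½·8·2² = 26 m; v ends 21 m/s.
2–3 s: v starts 21 m/s; Δx = 21·1 + ½·6·1² = 24 m; v ends 27 m/s.
3–9 s: v starts 27 m/s; Δx = 27·6 + ½·-9·6² = 0 m; v ends -27 m/s.
x(9) = -1 + Σ Δx = 49 m.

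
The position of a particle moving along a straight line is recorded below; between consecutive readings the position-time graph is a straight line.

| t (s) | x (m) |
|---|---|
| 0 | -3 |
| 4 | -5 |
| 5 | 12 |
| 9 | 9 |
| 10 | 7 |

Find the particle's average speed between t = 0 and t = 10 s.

Average speed = (total path length)/(elapsed time); on a piecewise-linear x-t graph the path length is Σ|Δx|.
0–4 s: |Δx| = |-5 − -3| = 2 m
4–5 s: |Δx| = |12 − -5| = 17 m
5–9 s: |Δx| = |9 − 12| = 3 m
9–10 s: |Δx| = |7 − 9| = 2 m
Total path = 24 m; average speed = 24/10 = 2.4 m/s.

2.4 m/s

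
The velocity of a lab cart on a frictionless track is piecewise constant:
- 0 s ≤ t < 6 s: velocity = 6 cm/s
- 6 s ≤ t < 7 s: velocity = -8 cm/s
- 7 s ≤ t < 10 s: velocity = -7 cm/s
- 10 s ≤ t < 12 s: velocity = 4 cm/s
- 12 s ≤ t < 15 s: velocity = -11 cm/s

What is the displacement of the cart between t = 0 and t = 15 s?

-18 cm

Displacement is the signed area under the v-t curve.
0–6 s: 6 × 6 = 36 cm
6–7 s: -8 × 1 = -8 cm
7–10 s: -7 × 3 = -21 cm
10–12 s: 4 × 2 = 8 cm
12–15 s: -11 × 3 = -33 cm
Net displacement = -18 cm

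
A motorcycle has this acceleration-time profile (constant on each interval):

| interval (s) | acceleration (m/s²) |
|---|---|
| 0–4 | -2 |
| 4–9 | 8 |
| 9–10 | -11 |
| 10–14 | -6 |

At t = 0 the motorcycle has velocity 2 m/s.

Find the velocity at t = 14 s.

Δv equals the area under the a-t graph; then v = v₀ + Δv.
0–4 s: -2 × 4 = -8 m/s
4–9 s: 8 × 5 = 40 m/s
9–10 s: -11 × 1 = -11 m/s
10–14 s: -6 × 4 = -24 m/s
Δv = -3 m/s, so v(14) = 2 + (-3) = -1 m/s.

-1 m/s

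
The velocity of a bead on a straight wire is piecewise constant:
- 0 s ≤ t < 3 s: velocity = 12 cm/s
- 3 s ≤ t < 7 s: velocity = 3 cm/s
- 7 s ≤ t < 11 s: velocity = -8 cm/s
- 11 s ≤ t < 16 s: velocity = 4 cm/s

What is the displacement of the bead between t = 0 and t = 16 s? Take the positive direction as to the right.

36 cm

Net displacement equals the area under the velocity-time graph (areas below the axis count negative).
0–3 s: 12 × 3 = 36 cm
3–7 s: 3 × 4 = 12 cm
7–11 s: -8 × 4 = -32 cm
11–16 s: 4 × 5 = 20 cm
Net displacement = 36 cm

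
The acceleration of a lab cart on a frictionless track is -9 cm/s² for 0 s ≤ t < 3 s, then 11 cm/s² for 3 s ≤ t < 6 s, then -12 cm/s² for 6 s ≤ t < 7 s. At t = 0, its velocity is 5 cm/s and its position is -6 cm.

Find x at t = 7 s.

On each constant-a segment, Δv = aΔt and Δx = v₀Δt + ½aΔt²; chain segment to segment.
0–3 s: v starts 5 cm/s; Δx = 5·3 + ½·-9·3² = -25.5 cm; v ends -22 cm/s.
3–6 s: v starts -22 cm/s; Δx = -22·3 + ½·11·3² = -16.5 cm; v ends 11 cm/s.
6–7 s: v starts 11 cm/s; Δx = 11·1 + ½·-12·1² = 5 cm; v ends -1 cm/s.
x(7) = -6 + Σ Δx = -43 cm.

-43 cm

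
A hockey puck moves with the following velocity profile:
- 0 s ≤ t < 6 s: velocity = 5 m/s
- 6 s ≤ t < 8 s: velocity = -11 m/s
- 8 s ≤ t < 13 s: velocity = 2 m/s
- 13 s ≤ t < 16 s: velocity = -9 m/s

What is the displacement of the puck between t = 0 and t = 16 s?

-9 m

Net displacement equals the area under the velocity-time graph (areas below the axis count negative).
0–6 s: 5 × 6 = 30 m
6–8 s: -11 × 2 = -22 m
8–13 s: 2 × 5 = 10 m
13–16 s: -9 × 3 = -27 m
Net displacement = -9 m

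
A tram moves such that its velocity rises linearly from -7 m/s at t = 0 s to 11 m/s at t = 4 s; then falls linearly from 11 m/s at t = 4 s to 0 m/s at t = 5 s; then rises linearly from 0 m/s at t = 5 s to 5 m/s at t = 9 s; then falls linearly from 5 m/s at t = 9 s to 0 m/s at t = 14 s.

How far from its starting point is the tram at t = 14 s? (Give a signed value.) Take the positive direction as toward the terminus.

36 m

Net displacement equals the area under the velocity-time graph (areas below the axis count negative).
0–4 s: ½(-7 + 11)(4) = 8 m
4–5 s: ½(11 + 0)(1) = 5.5 m
5–9 s: ½(0 + 5)(4) = 10 m
9–14 s: ½(5 + 0)(5) = 12.5 m
Net displacement = 36 m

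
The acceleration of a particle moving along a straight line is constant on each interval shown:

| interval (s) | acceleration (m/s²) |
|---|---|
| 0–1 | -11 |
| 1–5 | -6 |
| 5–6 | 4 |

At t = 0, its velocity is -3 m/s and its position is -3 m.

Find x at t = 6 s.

-151.5 m

On each constant-a segment, Δv = aΔt and Δx = v₀Δt + ½aΔt²; chain segment to segment.
0–1 s: v starts -3 m/s; Δx = -3·1 + ½·-11·1² = -8.5 m; v ends -14 m/s.
1–5 s: v starts -14 m/s; Δx = -14·4 + ½·-6·4² = -104 m; v ends -38 m/s.
5–6 s: v starts -38 m/s; Δx = -38·1 + ½·4·1² = -36 m; v ends -34 m/s.
x(6) = -3 + Σ Δx = -151.5 m.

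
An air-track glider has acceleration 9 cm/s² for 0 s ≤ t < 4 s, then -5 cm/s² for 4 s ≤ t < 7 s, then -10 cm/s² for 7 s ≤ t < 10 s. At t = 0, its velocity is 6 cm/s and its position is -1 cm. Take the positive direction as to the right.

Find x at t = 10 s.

On each constant-a segment, Δv = aΔt and Δx = v₀Δt + ½aΔt²; chain segment to segment.
0–4 s: v starts 6 cm/s; Δx = 6·4 + ½·9·4² = 96 cm; v ends 42 cm/s.
4–7 s: v starts 42 cm/s; Δx = 42·3 + ½·-5·3² = 103.5 cm; v ends 27 cm/s.
7–10 s: v starts 27 cm/s; Δx = 27·3 + ½·-10·3² = 36 cm; v ends -3 cm/s.
x(10) = -1 + Σ Δx = 234.5 cm.

234.5 cm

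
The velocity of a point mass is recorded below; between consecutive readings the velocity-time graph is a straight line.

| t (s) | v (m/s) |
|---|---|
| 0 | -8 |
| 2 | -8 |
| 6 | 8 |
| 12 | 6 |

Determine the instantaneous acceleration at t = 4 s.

Acceleration is the slope of the v-t graph on 2–6 s: (8 − -8)/(6 − 2) = 4 m/s².

4 m/s²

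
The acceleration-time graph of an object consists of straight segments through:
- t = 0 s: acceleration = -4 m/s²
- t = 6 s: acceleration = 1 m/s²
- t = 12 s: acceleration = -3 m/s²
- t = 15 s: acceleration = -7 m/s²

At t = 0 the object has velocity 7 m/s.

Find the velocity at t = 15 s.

Δv equals the area under the a-t graph; then v = v₀ + Δv.
0–6 s: ½(-4 + 1)(6) = -9 m/s
6–12 s: ½(1 + -3)(6) = -6 m/s
12–15 s: ½(-3 + -7)(3) = -15 m/s
Δv = -30 m/s, so v(15) = 7 + (-30) = -23 m/s.

-23 m/s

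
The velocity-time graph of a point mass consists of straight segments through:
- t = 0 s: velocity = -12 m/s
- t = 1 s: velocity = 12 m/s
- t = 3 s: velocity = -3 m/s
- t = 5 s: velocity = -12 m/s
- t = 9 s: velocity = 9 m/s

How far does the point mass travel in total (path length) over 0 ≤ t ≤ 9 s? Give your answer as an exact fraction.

Total distance travelled is ∫|v| dt — sum the magnitudes of each area piece.
0–1 s: v = 0 at t = 0.5 s; triangle areas 3 + 3 = 6 m
1–3 s: v = 0 at t = 2.6 s; triangle areas 9.6 + 0.6 = 10.2 m
3–5 s: |½(-3 + -12)(2)| = 15 m
5–9 s: v = 0 at t = 51/7 s; triangle areas 96/7 + 54/7 = 150/7 m
Total distance = 1842/35 m

1842/35 m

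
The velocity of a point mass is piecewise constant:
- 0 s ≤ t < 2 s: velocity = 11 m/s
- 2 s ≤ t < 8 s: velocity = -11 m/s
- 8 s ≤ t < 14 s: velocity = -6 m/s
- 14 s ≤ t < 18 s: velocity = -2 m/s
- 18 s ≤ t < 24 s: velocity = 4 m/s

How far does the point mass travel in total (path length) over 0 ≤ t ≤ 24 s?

156 m

Distance (not displacement) is the total path length: add the absolute areas under v-t.
0–2 s: |11| × 2 = 22 m
2–8 s: |-11| × 6 = 66 m
8–14 s: |-6| × 6 = 36 m
14–18 s: |-2| × 4 = 8 m
18–24 s: |4| × 6 = 24 m
Total distance = 156 m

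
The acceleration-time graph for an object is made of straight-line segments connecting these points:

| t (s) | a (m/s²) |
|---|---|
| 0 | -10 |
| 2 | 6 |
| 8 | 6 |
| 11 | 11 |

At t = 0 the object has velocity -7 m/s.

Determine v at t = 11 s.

Δv equals the area under the a-t graph; then v = v₀ + Δv.
0–2 s: ½(-10 + 6)(2) = -4 m/s
2–8 s: 6 × 6 = 36 m/s
8–11 s: ½(6 + 11)(3) = 25.5 m/s
Δv = 57.5 m/s, so v(11) = -7 + (57.5) = 50.5 m/s.

50.5 m/s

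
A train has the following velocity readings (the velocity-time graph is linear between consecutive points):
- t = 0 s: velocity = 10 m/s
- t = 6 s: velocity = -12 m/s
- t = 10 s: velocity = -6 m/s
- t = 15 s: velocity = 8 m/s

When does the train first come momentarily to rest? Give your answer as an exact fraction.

v changes sign on 0–6 s (from 10 to -12); the graph is linear there, so v = 0 at t = 0 + (-10)·(6 − 0)/(-12 − 10) = 30/11 s.

t = 30/11 s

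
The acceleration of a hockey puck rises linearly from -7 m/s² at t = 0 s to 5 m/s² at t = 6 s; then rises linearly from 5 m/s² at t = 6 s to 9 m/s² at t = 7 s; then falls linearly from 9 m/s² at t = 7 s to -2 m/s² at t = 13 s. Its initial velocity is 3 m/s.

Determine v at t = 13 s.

25 m/s

Δv equals the area under the a-t graph; then v = v₀ + Δv.
0–6 s: ½(-7 + 5)(6) = -6 m/s
6–7 s: ½(5 + 9)(1) = 7 m/s
7–13 s: ½(9 + -2)(6) = 21 m/s
Δv = 22 m/s, so v(13) = 3 + (22) = 25 m/s.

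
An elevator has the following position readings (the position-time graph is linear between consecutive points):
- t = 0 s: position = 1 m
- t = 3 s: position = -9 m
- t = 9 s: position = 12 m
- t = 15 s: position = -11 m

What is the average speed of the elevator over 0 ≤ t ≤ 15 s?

3.6 m/s

Average speed = (total path length)/(elapsed time); on a piecewise-linear x-t graph the path length is Σ|Δx|.
0–3 s: |Δx| = |-9 − 1| = 10 m
3–9 s: |Δx| = |12 − -9| = 21 m
9–15 s: |Δx| = |-11 − 12| = 23 m
Total path = 54 m; average speed = 54/15 = 3.6 m/s.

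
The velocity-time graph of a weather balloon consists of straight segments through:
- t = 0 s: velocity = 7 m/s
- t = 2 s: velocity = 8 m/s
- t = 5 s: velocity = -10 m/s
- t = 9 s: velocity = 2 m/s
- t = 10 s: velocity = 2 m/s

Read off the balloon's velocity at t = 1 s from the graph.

On 0–2 s the graph is linear from 7 to 8 m/s: v(1) = 7 + (8 − 7)·(1 − 0)/(2 − 0) = 7.5 m/s.

7.5 m/s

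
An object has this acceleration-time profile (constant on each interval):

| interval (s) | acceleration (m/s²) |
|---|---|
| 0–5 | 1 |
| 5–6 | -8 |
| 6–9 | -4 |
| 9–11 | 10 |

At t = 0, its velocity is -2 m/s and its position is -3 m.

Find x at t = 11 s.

-48.5 m

On each constant-a segment, Δv = aΔt and Δx = v₀Δt + ½aΔt²; chain segment to segment.
0–5 s: v starts -2 m/s; Δx = -2·5 + ½·1·5² = 2.5 m; v ends 3 m/s.
5–6 s: v starts 3 m/s; Δx = 3·1 + ½·-8·1² = -1 m; v ends -5 m/s.
6–9 s: v starts -5 m/s; Δx = -5·3 + ½·-4·3² = -33 m; v ends -17 m/s.
9–11 s: v starts -17 m/s; Δx = -17·2 + ½·10·2² = -14 m; v ends 3 m/s.
x(11) = -3 + Σ Δx = -48.5 m.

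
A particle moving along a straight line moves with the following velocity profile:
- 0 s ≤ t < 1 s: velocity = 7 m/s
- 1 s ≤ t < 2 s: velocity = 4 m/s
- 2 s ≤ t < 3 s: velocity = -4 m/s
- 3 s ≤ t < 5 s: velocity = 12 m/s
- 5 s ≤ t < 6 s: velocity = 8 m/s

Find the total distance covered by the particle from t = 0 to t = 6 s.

Total distance travelled is ∫|v| dt — sum the magnitudes of each area piece.
0–1 s: |7| × 1 = 7 m
1–2 s: |4| × 1 = 4 m
2–3 s: |-4| × 1 = 4 m
3–5 s: |12| × 2 = 24 m
5–6 s: |8| × 1 = 8 m
Total distance = 47 m

47 m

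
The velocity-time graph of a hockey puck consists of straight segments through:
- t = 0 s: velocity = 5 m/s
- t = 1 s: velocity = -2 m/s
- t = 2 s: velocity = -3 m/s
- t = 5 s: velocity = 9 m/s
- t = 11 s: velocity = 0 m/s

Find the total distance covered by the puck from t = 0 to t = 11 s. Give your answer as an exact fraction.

Distance (not displacement) is the total path length: add the absolute areas under v-t.
0–1 s: v = 0 at t = 5/7 s; triangle areas 25/14 + 2/7 = 29/14 m
1–2 s: |½(-2 + -3)(1)| = 2.5 m
2–5 s: v = 0 at t = 2.75 s; triangle areas 1.125 + 10.125 = 11.25 m
5–11 s: |½(9 + 0)(6)| = 27 m
Total distance = 1199/28 m

1199/28 m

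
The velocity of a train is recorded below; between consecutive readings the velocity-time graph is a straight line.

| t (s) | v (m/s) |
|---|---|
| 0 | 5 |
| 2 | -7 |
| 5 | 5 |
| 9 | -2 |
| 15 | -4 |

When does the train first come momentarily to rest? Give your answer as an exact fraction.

t = 5/6 s

v changes sign on 0–2 s (from 5 to -7); the graph is linear there, so v = 0 at t = 0 + (-5)·(2 − 0)/(-7 − 5) = 5/6 s.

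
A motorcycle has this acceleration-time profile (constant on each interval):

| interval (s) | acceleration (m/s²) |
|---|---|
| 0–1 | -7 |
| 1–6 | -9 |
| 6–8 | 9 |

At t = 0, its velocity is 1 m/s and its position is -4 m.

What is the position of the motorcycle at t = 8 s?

-233 m

On each constant-a segment, Δv = aΔt and Δx = v₀Δt + ½aΔt²; chain segment to segment.
0–1 s: v starts 1 m/s; Δx = 1·1 + ½·-7·1² = -2.5 m; v ends -6 m/s.
1–6 s: v starts -6 m/s; Δx = -6·5 + ½·-9·5² = -142.5 m; v ends -51 m/s.
6–8 s: v starts -51 m/s; Δx = -51·2 + ½·9·2² = -84 m; v ends -33 m/s.
x(8) = -4 + Σ Δx = -233 m.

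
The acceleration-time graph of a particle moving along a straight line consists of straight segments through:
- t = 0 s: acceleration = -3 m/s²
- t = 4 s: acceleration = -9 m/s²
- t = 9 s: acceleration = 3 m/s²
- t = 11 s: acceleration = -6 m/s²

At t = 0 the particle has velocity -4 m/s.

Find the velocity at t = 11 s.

Δv equals the area under the a-t graph; then v = v₀ + Δv.
0–4 s: ½(-3 + -9)(4) = -24 m/s
4–9 s: ½(-9 + 3)(5) = -15 m/s
9–11 s: ½(3 + -6)(2) = -3 m/s
Δv = -42 m/s, so v(11) = -4 + (-42) = -46 m/s.

-46 m/s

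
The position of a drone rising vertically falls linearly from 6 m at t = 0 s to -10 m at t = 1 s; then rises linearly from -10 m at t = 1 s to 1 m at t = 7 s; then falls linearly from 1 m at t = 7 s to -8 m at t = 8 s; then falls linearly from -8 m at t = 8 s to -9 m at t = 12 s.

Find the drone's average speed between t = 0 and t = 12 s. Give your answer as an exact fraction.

37/12 m/s

Average speed = (total path length)/(elapsed time); on a piecewise-linear x-t graph the path length is Σ|Δx|.
0–1 s: |Δx| = |-10 − 6| = 16 m
1–7 s: |Δx| = |1 − -10| = 11 m
7–8 s: |Δx| = |-8 − 1| = 9 m
8–12 s: |Δx| = |-9 − -8| = 1 m
Total path = 37 m; average speed = 37/12 = 37/12 m/s.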